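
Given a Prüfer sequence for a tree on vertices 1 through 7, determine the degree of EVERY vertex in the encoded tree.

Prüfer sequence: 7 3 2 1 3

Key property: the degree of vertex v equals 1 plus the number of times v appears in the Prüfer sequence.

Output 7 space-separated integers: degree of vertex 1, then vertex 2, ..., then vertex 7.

Answer: 2 2 3 1 1 1 2

Derivation:
p_1 = 7: count[7] becomes 1
p_2 = 3: count[3] becomes 1
p_3 = 2: count[2] becomes 1
p_4 = 1: count[1] becomes 1
p_5 = 3: count[3] becomes 2
Degrees (1 + count): deg[1]=1+1=2, deg[2]=1+1=2, deg[3]=1+2=3, deg[4]=1+0=1, deg[5]=1+0=1, deg[6]=1+0=1, deg[7]=1+1=2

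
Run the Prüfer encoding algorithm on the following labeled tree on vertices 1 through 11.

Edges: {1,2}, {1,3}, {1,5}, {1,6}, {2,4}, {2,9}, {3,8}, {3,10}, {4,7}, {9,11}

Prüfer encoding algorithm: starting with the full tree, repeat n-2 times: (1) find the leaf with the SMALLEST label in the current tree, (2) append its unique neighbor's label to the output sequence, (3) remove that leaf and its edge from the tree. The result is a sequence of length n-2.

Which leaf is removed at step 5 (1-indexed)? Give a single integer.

Step 1: current leaves = {5,6,7,8,10,11}. Remove leaf 5 (neighbor: 1).
Step 2: current leaves = {6,7,8,10,11}. Remove leaf 6 (neighbor: 1).
Step 3: current leaves = {7,8,10,11}. Remove leaf 7 (neighbor: 4).
Step 4: current leaves = {4,8,10,11}. Remove leaf 4 (neighbor: 2).
Step 5: current leaves = {8,10,11}. Remove leaf 8 (neighbor: 3).

Answer: 8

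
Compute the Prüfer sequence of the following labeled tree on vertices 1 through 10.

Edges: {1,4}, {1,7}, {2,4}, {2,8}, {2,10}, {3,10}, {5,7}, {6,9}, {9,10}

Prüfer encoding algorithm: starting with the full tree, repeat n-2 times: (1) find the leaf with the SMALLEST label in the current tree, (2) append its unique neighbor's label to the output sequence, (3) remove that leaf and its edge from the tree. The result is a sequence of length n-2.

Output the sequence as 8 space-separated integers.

Answer: 10 7 9 1 4 2 2 10

Derivation:
Step 1: leaves = {3,5,6,8}. Remove smallest leaf 3, emit neighbor 10.
Step 2: leaves = {5,6,8}. Remove smallest leaf 5, emit neighbor 7.
Step 3: leaves = {6,7,8}. Remove smallest leaf 6, emit neighbor 9.
Step 4: leaves = {7,8,9}. Remove smallest leaf 7, emit neighbor 1.
Step 5: leaves = {1,8,9}. Remove smallest leaf 1, emit neighbor 4.
Step 6: leaves = {4,8,9}. Remove smallest leaf 4, emit neighbor 2.
Step 7: leaves = {8,9}. Remove smallest leaf 8, emit neighbor 2.
Step 8: leaves = {2,9}. Remove smallest leaf 2, emit neighbor 10.
Done: 2 vertices remain (9, 10). Sequence = [10 7 9 1 4 2 2 10]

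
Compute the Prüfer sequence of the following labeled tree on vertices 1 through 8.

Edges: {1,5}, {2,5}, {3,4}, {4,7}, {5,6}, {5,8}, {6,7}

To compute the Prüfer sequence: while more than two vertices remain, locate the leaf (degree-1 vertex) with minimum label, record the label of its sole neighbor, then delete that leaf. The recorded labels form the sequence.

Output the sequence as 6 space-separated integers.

Answer: 5 5 4 7 6 5

Derivation:
Step 1: leaves = {1,2,3,8}. Remove smallest leaf 1, emit neighbor 5.
Step 2: leaves = {2,3,8}. Remove smallest leaf 2, emit neighbor 5.
Step 3: leaves = {3,8}. Remove smallest leaf 3, emit neighbor 4.
Step 4: leaves = {4,8}. Remove smallest leaf 4, emit neighbor 7.
Step 5: leaves = {7,8}. Remove smallest leaf 7, emit neighbor 6.
Step 6: leaves = {6,8}. Remove smallest leaf 6, emit neighbor 5.
Done: 2 vertices remain (5, 8). Sequence = [5 5 4 7 6 5]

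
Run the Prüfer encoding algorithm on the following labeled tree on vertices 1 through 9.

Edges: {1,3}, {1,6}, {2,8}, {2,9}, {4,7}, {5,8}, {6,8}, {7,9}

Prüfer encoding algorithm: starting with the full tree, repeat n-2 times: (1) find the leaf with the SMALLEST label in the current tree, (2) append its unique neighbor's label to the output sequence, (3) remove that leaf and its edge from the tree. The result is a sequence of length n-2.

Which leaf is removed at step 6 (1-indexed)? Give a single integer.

Step 1: current leaves = {3,4,5}. Remove leaf 3 (neighbor: 1).
Step 2: current leaves = {1,4,5}. Remove leaf 1 (neighbor: 6).
Step 3: current leaves = {4,5,6}. Remove leaf 4 (neighbor: 7).
Step 4: current leaves = {5,6,7}. Remove leaf 5 (neighbor: 8).
Step 5: current leaves = {6,7}. Remove leaf 6 (neighbor: 8).
Step 6: current leaves = {7,8}. Remove leaf 7 (neighbor: 9).

Answer: 7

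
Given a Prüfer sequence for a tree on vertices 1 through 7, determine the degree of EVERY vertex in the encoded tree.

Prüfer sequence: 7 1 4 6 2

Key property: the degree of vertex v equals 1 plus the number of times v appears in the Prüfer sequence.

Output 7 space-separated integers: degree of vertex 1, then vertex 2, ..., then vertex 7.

Answer: 2 2 1 2 1 2 2

Derivation:
p_1 = 7: count[7] becomes 1
p_2 = 1: count[1] becomes 1
p_3 = 4: count[4] becomes 1
p_4 = 6: count[6] becomes 1
p_5 = 2: count[2] becomes 1
Degrees (1 + count): deg[1]=1+1=2, deg[2]=1+1=2, deg[3]=1+0=1, deg[4]=1+1=2, deg[5]=1+0=1, deg[6]=1+1=2, deg[7]=1+1=2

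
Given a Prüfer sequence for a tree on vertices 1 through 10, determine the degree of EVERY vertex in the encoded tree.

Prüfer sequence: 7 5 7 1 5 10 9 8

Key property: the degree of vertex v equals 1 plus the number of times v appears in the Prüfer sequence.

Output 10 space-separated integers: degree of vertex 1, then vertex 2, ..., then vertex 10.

p_1 = 7: count[7] becomes 1
p_2 = 5: count[5] becomes 1
p_3 = 7: count[7] becomes 2
p_4 = 1: count[1] becomes 1
p_5 = 5: count[5] becomes 2
p_6 = 10: count[10] becomes 1
p_7 = 9: count[9] becomes 1
p_8 = 8: count[8] becomes 1
Degrees (1 + count): deg[1]=1+1=2, deg[2]=1+0=1, deg[3]=1+0=1, deg[4]=1+0=1, deg[5]=1+2=3, deg[6]=1+0=1, deg[7]=1+2=3, deg[8]=1+1=2, deg[9]=1+1=2, deg[10]=1+1=2

Answer: 2 1 1 1 3 1 3 2 2 2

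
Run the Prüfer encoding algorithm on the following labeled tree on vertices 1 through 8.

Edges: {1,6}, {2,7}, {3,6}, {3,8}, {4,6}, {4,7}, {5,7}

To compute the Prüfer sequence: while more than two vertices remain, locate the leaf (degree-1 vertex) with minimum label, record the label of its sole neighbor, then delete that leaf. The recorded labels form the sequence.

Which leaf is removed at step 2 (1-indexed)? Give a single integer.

Step 1: current leaves = {1,2,5,8}. Remove leaf 1 (neighbor: 6).
Step 2: current leaves = {2,5,8}. Remove leaf 2 (neighbor: 7).

Answer: 2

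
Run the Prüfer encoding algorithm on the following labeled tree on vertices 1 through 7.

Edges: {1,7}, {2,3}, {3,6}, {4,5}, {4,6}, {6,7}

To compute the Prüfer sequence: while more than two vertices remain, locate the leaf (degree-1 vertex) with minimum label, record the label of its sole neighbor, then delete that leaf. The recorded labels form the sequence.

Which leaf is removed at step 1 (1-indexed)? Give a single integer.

Answer: 1

Derivation:
Step 1: current leaves = {1,2,5}. Remove leaf 1 (neighbor: 7).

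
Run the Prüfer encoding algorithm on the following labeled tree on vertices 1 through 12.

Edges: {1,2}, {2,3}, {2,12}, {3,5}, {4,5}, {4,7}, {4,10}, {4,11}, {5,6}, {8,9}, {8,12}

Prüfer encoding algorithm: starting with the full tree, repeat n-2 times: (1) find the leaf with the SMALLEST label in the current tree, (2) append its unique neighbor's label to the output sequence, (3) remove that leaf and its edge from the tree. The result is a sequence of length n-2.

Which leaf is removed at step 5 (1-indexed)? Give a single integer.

Step 1: current leaves = {1,6,7,9,10,11}. Remove leaf 1 (neighbor: 2).
Step 2: current leaves = {6,7,9,10,11}. Remove leaf 6 (neighbor: 5).
Step 3: current leaves = {7,9,10,11}. Remove leaf 7 (neighbor: 4).
Step 4: current leaves = {9,10,11}. Remove leaf 9 (neighbor: 8).
Step 5: current leaves = {8,10,11}. Remove leaf 8 (neighbor: 12).

Answer: 8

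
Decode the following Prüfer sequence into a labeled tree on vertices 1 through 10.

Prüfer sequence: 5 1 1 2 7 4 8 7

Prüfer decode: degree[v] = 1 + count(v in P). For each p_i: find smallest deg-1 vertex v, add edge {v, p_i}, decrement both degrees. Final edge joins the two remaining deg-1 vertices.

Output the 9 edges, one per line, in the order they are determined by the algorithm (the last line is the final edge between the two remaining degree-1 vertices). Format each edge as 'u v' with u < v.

Initial degrees: {1:3, 2:2, 3:1, 4:2, 5:2, 6:1, 7:3, 8:2, 9:1, 10:1}
Step 1: smallest deg-1 vertex = 3, p_1 = 5. Add edge {3,5}. Now deg[3]=0, deg[5]=1.
Step 2: smallest deg-1 vertex = 5, p_2 = 1. Add edge {1,5}. Now deg[5]=0, deg[1]=2.
Step 3: smallest deg-1 vertex = 6, p_3 = 1. Add edge {1,6}. Now deg[6]=0, deg[1]=1.
Step 4: smallest deg-1 vertex = 1, p_4 = 2. Add edge {1,2}. Now deg[1]=0, deg[2]=1.
Step 5: smallest deg-1 vertex = 2, p_5 = 7. Add edge {2,7}. Now deg[2]=0, deg[7]=2.
Step 6: smallest deg-1 vertex = 9, p_6 = 4. Add edge {4,9}. Now deg[9]=0, deg[4]=1.
Step 7: smallest deg-1 vertex = 4, p_7 = 8. Add edge {4,8}. Now deg[4]=0, deg[8]=1.
Step 8: smallest deg-1 vertex = 8, p_8 = 7. Add edge {7,8}. Now deg[8]=0, deg[7]=1.
Final: two remaining deg-1 vertices are 7, 10. Add edge {7,10}.

Answer: 3 5
1 5
1 6
1 2
2 7
4 9
4 8
7 8
7 10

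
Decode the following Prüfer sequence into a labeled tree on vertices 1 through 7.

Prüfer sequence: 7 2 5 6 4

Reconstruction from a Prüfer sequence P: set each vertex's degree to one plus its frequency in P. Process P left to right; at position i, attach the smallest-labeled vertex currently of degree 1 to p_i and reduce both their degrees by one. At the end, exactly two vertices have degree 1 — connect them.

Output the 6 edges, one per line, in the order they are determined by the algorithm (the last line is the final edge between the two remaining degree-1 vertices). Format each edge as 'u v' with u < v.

Initial degrees: {1:1, 2:2, 3:1, 4:2, 5:2, 6:2, 7:2}
Step 1: smallest deg-1 vertex = 1, p_1 = 7. Add edge {1,7}. Now deg[1]=0, deg[7]=1.
Step 2: smallest deg-1 vertex = 3, p_2 = 2. Add edge {2,3}. Now deg[3]=0, deg[2]=1.
Step 3: smallest deg-1 vertex = 2, p_3 = 5. Add edge {2,5}. Now deg[2]=0, deg[5]=1.
Step 4: smallest deg-1 vertex = 5, p_4 = 6. Add edge {5,6}. Now deg[5]=0, deg[6]=1.
Step 5: smallest deg-1 vertex = 6, p_5 = 4. Add edge {4,6}. Now deg[6]=0, deg[4]=1.
Final: two remaining deg-1 vertices are 4, 7. Add edge {4,7}.

Answer: 1 7
2 3
2 5
5 6
4 6
4 7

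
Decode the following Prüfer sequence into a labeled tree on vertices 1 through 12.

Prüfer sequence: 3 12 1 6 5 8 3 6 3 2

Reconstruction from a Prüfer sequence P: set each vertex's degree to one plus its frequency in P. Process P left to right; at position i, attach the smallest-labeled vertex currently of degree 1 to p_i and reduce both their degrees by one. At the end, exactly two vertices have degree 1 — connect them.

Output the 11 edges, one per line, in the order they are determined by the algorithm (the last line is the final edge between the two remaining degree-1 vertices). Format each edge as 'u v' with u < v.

Answer: 3 4
7 12
1 9
1 6
5 10
5 8
3 8
6 11
3 6
2 3
2 12

Derivation:
Initial degrees: {1:2, 2:2, 3:4, 4:1, 5:2, 6:3, 7:1, 8:2, 9:1, 10:1, 11:1, 12:2}
Step 1: smallest deg-1 vertex = 4, p_1 = 3. Add edge {3,4}. Now deg[4]=0, deg[3]=3.
Step 2: smallest deg-1 vertex = 7, p_2 = 12. Add edge {7,12}. Now deg[7]=0, deg[12]=1.
Step 3: smallest deg-1 vertex = 9, p_3 = 1. Add edge {1,9}. Now deg[9]=0, deg[1]=1.
Step 4: smallest deg-1 vertex = 1, p_4 = 6. Add edge {1,6}. Now deg[1]=0, deg[6]=2.
Step 5: smallest deg-1 vertex = 10, p_5 = 5. Add edge {5,10}. Now deg[10]=0, deg[5]=1.
Step 6: smallest deg-1 vertex = 5, p_6 = 8. Add edge {5,8}. Now deg[5]=0, deg[8]=1.
Step 7: smallest deg-1 vertex = 8, p_7 = 3. Add edge {3,8}. Now deg[8]=0, deg[3]=2.
Step 8: smallest deg-1 vertex = 11, p_8 = 6. Add edge {6,11}. Now deg[11]=0, deg[6]=1.
Step 9: smallest deg-1 vertex = 6, p_9 = 3. Add edge {3,6}. Now deg[6]=0, deg[3]=1.
Step 10: smallest deg-1 vertex = 3, p_10 = 2. Add edge {2,3}. Now deg[3]=0, deg[2]=1.
Final: two remaining deg-1 vertices are 2, 12. Add edge {2,12}.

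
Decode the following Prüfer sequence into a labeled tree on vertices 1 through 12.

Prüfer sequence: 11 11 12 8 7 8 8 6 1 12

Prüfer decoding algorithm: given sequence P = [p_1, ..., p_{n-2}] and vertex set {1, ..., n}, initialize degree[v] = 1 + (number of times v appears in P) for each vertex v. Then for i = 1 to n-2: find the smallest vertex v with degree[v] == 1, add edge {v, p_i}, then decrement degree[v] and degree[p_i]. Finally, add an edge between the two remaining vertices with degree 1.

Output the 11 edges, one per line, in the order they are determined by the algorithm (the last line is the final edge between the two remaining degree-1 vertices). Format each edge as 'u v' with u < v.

Answer: 2 11
3 11
4 12
5 8
7 9
7 8
8 10
6 8
1 6
1 12
11 12

Derivation:
Initial degrees: {1:2, 2:1, 3:1, 4:1, 5:1, 6:2, 7:2, 8:4, 9:1, 10:1, 11:3, 12:3}
Step 1: smallest deg-1 vertex = 2, p_1 = 11. Add edge {2,11}. Now deg[2]=0, deg[11]=2.
Step 2: smallest deg-1 vertex = 3, p_2 = 11. Add edge {3,11}. Now deg[3]=0, deg[11]=1.
Step 3: smallest deg-1 vertex = 4, p_3 = 12. Add edge {4,12}. Now deg[4]=0, deg[12]=2.
Step 4: smallest deg-1 vertex = 5, p_4 = 8. Add edge {5,8}. Now deg[5]=0, deg[8]=3.
Step 5: smallest deg-1 vertex = 9, p_5 = 7. Add edge {7,9}. Now deg[9]=0, deg[7]=1.
Step 6: smallest deg-1 vertex = 7, p_6 = 8. Add edge {7,8}. Now deg[7]=0, deg[8]=2.
Step 7: smallest deg-1 vertex = 10, p_7 = 8. Add edge {8,10}. Now deg[10]=0, deg[8]=1.
Step 8: smallest deg-1 vertex = 8, p_8 = 6. Add edge {6,8}. Now deg[8]=0, deg[6]=1.
Step 9: smallest deg-1 vertex = 6, p_9 = 1. Add edge {1,6}. Now deg[6]=0, deg[1]=1.
Step 10: smallest deg-1 vertex = 1, p_10 = 12. Add edge {1,12}. Now deg[1]=0, deg[12]=1.
Final: two remaining deg-1 vertices are 11, 12. Add edge {11,12}.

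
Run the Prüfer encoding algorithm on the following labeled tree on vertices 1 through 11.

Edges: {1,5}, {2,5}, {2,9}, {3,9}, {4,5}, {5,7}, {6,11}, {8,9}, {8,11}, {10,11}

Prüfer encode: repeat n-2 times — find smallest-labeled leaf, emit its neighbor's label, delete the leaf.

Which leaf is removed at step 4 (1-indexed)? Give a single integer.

Step 1: current leaves = {1,3,4,6,7,10}. Remove leaf 1 (neighbor: 5).
Step 2: current leaves = {3,4,6,7,10}. Remove leaf 3 (neighbor: 9).
Step 3: current leaves = {4,6,7,10}. Remove leaf 4 (neighbor: 5).
Step 4: current leaves = {6,7,10}. Remove leaf 6 (neighbor: 11).

Answer: 6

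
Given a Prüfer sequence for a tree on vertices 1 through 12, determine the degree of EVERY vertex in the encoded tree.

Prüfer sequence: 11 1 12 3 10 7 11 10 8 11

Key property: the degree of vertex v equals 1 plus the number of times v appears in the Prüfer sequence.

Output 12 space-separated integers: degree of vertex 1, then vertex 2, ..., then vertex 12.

p_1 = 11: count[11] becomes 1
p_2 = 1: count[1] becomes 1
p_3 = 12: count[12] becomes 1
p_4 = 3: count[3] becomes 1
p_5 = 10: count[10] becomes 1
p_6 = 7: count[7] becomes 1
p_7 = 11: count[11] becomes 2
p_8 = 10: count[10] becomes 2
p_9 = 8: count[8] becomes 1
p_10 = 11: count[11] becomes 3
Degrees (1 + count): deg[1]=1+1=2, deg[2]=1+0=1, deg[3]=1+1=2, deg[4]=1+0=1, deg[5]=1+0=1, deg[6]=1+0=1, deg[7]=1+1=2, deg[8]=1+1=2, deg[9]=1+0=1, deg[10]=1+2=3, deg[11]=1+3=4, deg[12]=1+1=2

Answer: 2 1 2 1 1 1 2 2 1 3 4 2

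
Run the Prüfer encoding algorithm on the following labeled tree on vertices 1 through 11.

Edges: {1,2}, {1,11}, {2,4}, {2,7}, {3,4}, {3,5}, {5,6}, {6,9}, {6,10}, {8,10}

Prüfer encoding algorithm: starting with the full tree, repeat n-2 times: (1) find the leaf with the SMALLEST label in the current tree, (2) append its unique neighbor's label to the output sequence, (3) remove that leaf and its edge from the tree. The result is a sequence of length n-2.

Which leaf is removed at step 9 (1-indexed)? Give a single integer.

Answer: 2

Derivation:
Step 1: current leaves = {7,8,9,11}. Remove leaf 7 (neighbor: 2).
Step 2: current leaves = {8,9,11}. Remove leaf 8 (neighbor: 10).
Step 3: current leaves = {9,10,11}. Remove leaf 9 (neighbor: 6).
Step 4: current leaves = {10,11}. Remove leaf 10 (neighbor: 6).
Step 5: current leaves = {6,11}. Remove leaf 6 (neighbor: 5).
Step 6: current leaves = {5,11}. Remove leaf 5 (neighbor: 3).
Step 7: current leaves = {3,11}. Remove leaf 3 (neighbor: 4).
Step 8: current leaves = {4,11}. Remove leaf 4 (neighbor: 2).
Step 9: current leaves = {2,11}. Remove leaf 2 (neighbor: 1).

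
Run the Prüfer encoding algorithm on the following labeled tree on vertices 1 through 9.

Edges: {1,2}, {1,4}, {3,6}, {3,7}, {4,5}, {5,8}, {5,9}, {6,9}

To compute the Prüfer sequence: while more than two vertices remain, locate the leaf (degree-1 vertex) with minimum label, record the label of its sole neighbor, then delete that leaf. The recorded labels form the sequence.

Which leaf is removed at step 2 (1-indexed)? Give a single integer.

Answer: 1

Derivation:
Step 1: current leaves = {2,7,8}. Remove leaf 2 (neighbor: 1).
Step 2: current leaves = {1,7,8}. Remove leaf 1 (neighbor: 4).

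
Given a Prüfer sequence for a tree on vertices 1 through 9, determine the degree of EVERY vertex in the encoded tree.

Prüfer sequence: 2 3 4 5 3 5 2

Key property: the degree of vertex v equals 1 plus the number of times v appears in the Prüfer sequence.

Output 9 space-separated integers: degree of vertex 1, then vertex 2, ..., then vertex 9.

Answer: 1 3 3 2 3 1 1 1 1

Derivation:
p_1 = 2: count[2] becomes 1
p_2 = 3: count[3] becomes 1
p_3 = 4: count[4] becomes 1
p_4 = 5: count[5] becomes 1
p_5 = 3: count[3] becomes 2
p_6 = 5: count[5] becomes 2
p_7 = 2: count[2] becomes 2
Degrees (1 + count): deg[1]=1+0=1, deg[2]=1+2=3, deg[3]=1+2=3, deg[4]=1+1=2, deg[5]=1+2=3, deg[6]=1+0=1, deg[7]=1+0=1, deg[8]=1+0=1, deg[9]=1+0=1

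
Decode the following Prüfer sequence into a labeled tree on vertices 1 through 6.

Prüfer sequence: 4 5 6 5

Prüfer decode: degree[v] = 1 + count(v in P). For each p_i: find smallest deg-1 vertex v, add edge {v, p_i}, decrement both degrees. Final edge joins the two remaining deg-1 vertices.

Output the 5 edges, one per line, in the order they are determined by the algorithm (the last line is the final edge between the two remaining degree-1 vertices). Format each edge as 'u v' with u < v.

Answer: 1 4
2 5
3 6
4 5
5 6

Derivation:
Initial degrees: {1:1, 2:1, 3:1, 4:2, 5:3, 6:2}
Step 1: smallest deg-1 vertex = 1, p_1 = 4. Add edge {1,4}. Now deg[1]=0, deg[4]=1.
Step 2: smallest deg-1 vertex = 2, p_2 = 5. Add edge {2,5}. Now deg[2]=0, deg[5]=2.
Step 3: smallest deg-1 vertex = 3, p_3 = 6. Add edge {3,6}. Now deg[3]=0, deg[6]=1.
Step 4: smallest deg-1 vertex = 4, p_4 = 5. Add edge {4,5}. Now deg[4]=0, deg[5]=1.
Final: two remaining deg-1 vertices are 5, 6. Add edge {5,6}.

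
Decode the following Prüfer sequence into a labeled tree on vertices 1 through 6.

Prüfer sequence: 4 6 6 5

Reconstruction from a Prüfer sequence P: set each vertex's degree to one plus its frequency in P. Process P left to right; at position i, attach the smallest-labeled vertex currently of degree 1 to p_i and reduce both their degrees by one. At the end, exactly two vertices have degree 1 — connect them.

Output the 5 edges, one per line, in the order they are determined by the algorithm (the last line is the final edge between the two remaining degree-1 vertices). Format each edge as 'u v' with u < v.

Answer: 1 4
2 6
3 6
4 5
5 6

Derivation:
Initial degrees: {1:1, 2:1, 3:1, 4:2, 5:2, 6:3}
Step 1: smallest deg-1 vertex = 1, p_1 = 4. Add edge {1,4}. Now deg[1]=0, deg[4]=1.
Step 2: smallest deg-1 vertex = 2, p_2 = 6. Add edge {2,6}. Now deg[2]=0, deg[6]=2.
Step 3: smallest deg-1 vertex = 3, p_3 = 6. Add edge {3,6}. Now deg[3]=0, deg[6]=1.
Step 4: smallest deg-1 vertex = 4, p_4 = 5. Add edge {4,5}. Now deg[4]=0, deg[5]=1.
Final: two remaining deg-1 vertices are 5, 6. Add edge {5,6}.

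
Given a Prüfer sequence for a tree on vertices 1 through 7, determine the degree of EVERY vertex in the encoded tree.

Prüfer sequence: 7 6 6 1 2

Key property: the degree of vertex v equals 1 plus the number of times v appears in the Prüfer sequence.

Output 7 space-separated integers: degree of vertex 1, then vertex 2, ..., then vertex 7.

p_1 = 7: count[7] becomes 1
p_2 = 6: count[6] becomes 1
p_3 = 6: count[6] becomes 2
p_4 = 1: count[1] becomes 1
p_5 = 2: count[2] becomes 1
Degrees (1 + count): deg[1]=1+1=2, deg[2]=1+1=2, deg[3]=1+0=1, deg[4]=1+0=1, deg[5]=1+0=1, deg[6]=1+2=3, deg[7]=1+1=2

Answer: 2 2 1 1 1 3 2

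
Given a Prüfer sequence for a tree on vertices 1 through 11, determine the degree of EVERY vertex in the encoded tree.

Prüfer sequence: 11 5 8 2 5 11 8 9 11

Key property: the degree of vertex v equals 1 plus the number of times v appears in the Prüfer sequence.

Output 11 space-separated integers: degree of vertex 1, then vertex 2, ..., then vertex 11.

p_1 = 11: count[11] becomes 1
p_2 = 5: count[5] becomes 1
p_3 = 8: count[8] becomes 1
p_4 = 2: count[2] becomes 1
p_5 = 5: count[5] becomes 2
p_6 = 11: count[11] becomes 2
p_7 = 8: count[8] becomes 2
p_8 = 9: count[9] becomes 1
p_9 = 11: count[11] becomes 3
Degrees (1 + count): deg[1]=1+0=1, deg[2]=1+1=2, deg[3]=1+0=1, deg[4]=1+0=1, deg[5]=1+2=3, deg[6]=1+0=1, deg[7]=1+0=1, deg[8]=1+2=3, deg[9]=1+1=2, deg[10]=1+0=1, deg[11]=1+3=4

Answer: 1 2 1 1 3 1 1 3 2 1 4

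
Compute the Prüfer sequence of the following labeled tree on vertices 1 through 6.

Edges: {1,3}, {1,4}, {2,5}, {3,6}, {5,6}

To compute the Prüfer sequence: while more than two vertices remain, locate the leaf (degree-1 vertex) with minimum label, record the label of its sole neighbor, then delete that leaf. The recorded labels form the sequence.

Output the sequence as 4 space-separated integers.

Step 1: leaves = {2,4}. Remove smallest leaf 2, emit neighbor 5.
Step 2: leaves = {4,5}. Remove smallest leaf 4, emit neighbor 1.
Step 3: leaves = {1,5}. Remove smallest leaf 1, emit neighbor 3.
Step 4: leaves = {3,5}. Remove smallest leaf 3, emit neighbor 6.
Done: 2 vertices remain (5, 6). Sequence = [5 1 3 6]

Answer: 5 1 3 6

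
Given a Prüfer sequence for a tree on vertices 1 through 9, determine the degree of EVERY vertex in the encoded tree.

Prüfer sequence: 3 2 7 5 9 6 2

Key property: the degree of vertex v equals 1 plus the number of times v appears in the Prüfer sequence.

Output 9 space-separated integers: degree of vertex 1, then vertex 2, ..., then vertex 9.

p_1 = 3: count[3] becomes 1
p_2 = 2: count[2] becomes 1
p_3 = 7: count[7] becomes 1
p_4 = 5: count[5] becomes 1
p_5 = 9: count[9] becomes 1
p_6 = 6: count[6] becomes 1
p_7 = 2: count[2] becomes 2
Degrees (1 + count): deg[1]=1+0=1, deg[2]=1+2=3, deg[3]=1+1=2, deg[4]=1+0=1, deg[5]=1+1=2, deg[6]=1+1=2, deg[7]=1+1=2, deg[8]=1+0=1, deg[9]=1+1=2

Answer: 1 3 2 1 2 2 2 1 2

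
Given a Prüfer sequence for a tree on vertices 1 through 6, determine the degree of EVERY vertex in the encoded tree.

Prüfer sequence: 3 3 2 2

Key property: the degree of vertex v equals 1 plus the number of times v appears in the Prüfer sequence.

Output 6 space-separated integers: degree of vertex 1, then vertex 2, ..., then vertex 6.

p_1 = 3: count[3] becomes 1
p_2 = 3: count[3] becomes 2
p_3 = 2: count[2] becomes 1
p_4 = 2: count[2] becomes 2
Degrees (1 + count): deg[1]=1+0=1, deg[2]=1+2=3, deg[3]=1+2=3, deg[4]=1+0=1, deg[5]=1+0=1, deg[6]=1+0=1

Answer: 1 3 3 1 1 1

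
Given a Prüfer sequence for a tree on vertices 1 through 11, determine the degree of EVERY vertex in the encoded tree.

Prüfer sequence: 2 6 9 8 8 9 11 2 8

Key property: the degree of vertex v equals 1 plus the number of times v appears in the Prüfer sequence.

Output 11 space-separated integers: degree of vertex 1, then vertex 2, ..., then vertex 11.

p_1 = 2: count[2] becomes 1
p_2 = 6: count[6] becomes 1
p_3 = 9: count[9] becomes 1
p_4 = 8: count[8] becomes 1
p_5 = 8: count[8] becomes 2
p_6 = 9: count[9] becomes 2
p_7 = 11: count[11] becomes 1
p_8 = 2: count[2] becomes 2
p_9 = 8: count[8] becomes 3
Degrees (1 + count): deg[1]=1+0=1, deg[2]=1+2=3, deg[3]=1+0=1, deg[4]=1+0=1, deg[5]=1+0=1, deg[6]=1+1=2, deg[7]=1+0=1, deg[8]=1+3=4, deg[9]=1+2=3, deg[10]=1+0=1, deg[11]=1+1=2

Answer: 1 3 1 1 1 2 1 4 3 1 2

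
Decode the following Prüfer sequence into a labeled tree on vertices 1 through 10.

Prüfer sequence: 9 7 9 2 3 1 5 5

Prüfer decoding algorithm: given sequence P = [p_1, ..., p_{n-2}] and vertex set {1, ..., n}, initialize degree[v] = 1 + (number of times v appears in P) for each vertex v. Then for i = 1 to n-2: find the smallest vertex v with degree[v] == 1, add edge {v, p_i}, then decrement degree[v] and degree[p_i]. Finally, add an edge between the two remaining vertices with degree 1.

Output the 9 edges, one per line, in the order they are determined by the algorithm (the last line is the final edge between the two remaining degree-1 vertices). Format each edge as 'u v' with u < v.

Answer: 4 9
6 7
7 9
2 8
2 3
1 3
1 5
5 9
5 10

Derivation:
Initial degrees: {1:2, 2:2, 3:2, 4:1, 5:3, 6:1, 7:2, 8:1, 9:3, 10:1}
Step 1: smallest deg-1 vertex = 4, p_1 = 9. Add edge {4,9}. Now deg[4]=0, deg[9]=2.
Step 2: smallest deg-1 vertex = 6, p_2 = 7. Add edge {6,7}. Now deg[6]=0, deg[7]=1.
Step 3: smallest deg-1 vertex = 7, p_3 = 9. Add edge {7,9}. Now deg[7]=0, deg[9]=1.
Step 4: smallest deg-1 vertex = 8, p_4 = 2. Add edge {2,8}. Now deg[8]=0, deg[2]=1.
Step 5: smallest deg-1 vertex = 2, p_5 = 3. Add edge {2,3}. Now deg[2]=0, deg[3]=1.
Step 6: smallest deg-1 vertex = 3, p_6 = 1. Add edge {1,3}. Now deg[3]=0, deg[1]=1.
Step 7: smallest deg-1 vertex = 1, p_7 = 5. Add edge {1,5}. Now deg[1]=0, deg[5]=2.
Step 8: smallest deg-1 vertex = 9, p_8 = 5. Add edge {5,9}. Now deg[9]=0, deg[5]=1.
Final: two remaining deg-1 vertices are 5, 10. Add edge {5,10}.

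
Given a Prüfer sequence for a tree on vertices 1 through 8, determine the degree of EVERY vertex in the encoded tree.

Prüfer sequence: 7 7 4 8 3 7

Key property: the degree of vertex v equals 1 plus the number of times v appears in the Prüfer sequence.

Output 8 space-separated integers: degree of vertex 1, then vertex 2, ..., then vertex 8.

Answer: 1 1 2 2 1 1 4 2

Derivation:
p_1 = 7: count[7] becomes 1
p_2 = 7: count[7] becomes 2
p_3 = 4: count[4] becomes 1
p_4 = 8: count[8] becomes 1
p_5 = 3: count[3] becomes 1
p_6 = 7: count[7] becomes 3
Degrees (1 + count): deg[1]=1+0=1, deg[2]=1+0=1, deg[3]=1+1=2, deg[4]=1+1=2, deg[5]=1+0=1, deg[6]=1+0=1, deg[7]=1+3=4, deg[8]=1+1=2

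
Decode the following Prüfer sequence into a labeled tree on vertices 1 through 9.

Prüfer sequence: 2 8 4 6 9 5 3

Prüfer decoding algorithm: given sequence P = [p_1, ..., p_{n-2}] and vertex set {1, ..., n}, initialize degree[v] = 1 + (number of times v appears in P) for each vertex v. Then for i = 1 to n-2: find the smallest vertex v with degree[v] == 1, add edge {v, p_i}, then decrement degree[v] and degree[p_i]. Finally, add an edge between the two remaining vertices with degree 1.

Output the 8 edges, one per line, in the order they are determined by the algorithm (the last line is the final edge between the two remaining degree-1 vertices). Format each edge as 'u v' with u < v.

Answer: 1 2
2 8
4 7
4 6
6 9
5 8
3 5
3 9

Derivation:
Initial degrees: {1:1, 2:2, 3:2, 4:2, 5:2, 6:2, 7:1, 8:2, 9:2}
Step 1: smallest deg-1 vertex = 1, p_1 = 2. Add edge {1,2}. Now deg[1]=0, deg[2]=1.
Step 2: smallest deg-1 vertex = 2, p_2 = 8. Add edge {2,8}. Now deg[2]=0, deg[8]=1.
Step 3: smallest deg-1 vertex = 7, p_3 = 4. Add edge {4,7}. Now deg[7]=0, deg[4]=1.
Step 4: smallest deg-1 vertex = 4, p_4 = 6. Add edge {4,6}. Now deg[4]=0, deg[6]=1.
Step 5: smallest deg-1 vertex = 6, p_5 = 9. Add edge {6,9}. Now deg[6]=0, deg[9]=1.
Step 6: smallest deg-1 vertex = 8, p_6 = 5. Add edge {5,8}. Now deg[8]=0, deg[5]=1.
Step 7: smallest deg-1 vertex = 5, p_7 = 3. Add edge {3,5}. Now deg[5]=0, deg[3]=1.
Final: two remaining deg-1 vertices are 3, 9. Add edge {3,9}.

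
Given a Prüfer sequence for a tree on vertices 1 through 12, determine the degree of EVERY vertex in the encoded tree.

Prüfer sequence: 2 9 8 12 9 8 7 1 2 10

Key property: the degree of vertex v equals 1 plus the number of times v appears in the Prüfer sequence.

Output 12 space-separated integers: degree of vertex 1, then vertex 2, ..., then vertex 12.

p_1 = 2: count[2] becomes 1
p_2 = 9: count[9] becomes 1
p_3 = 8: count[8] becomes 1
p_4 = 12: count[12] becomes 1
p_5 = 9: count[9] becomes 2
p_6 = 8: count[8] becomes 2
p_7 = 7: count[7] becomes 1
p_8 = 1: count[1] becomes 1
p_9 = 2: count[2] becomes 2
p_10 = 10: count[10] becomes 1
Degrees (1 + count): deg[1]=1+1=2, deg[2]=1+2=3, deg[3]=1+0=1, deg[4]=1+0=1, deg[5]=1+0=1, deg[6]=1+0=1, deg[7]=1+1=2, deg[8]=1+2=3, deg[9]=1+2=3, deg[10]=1+1=2, deg[11]=1+0=1, deg[12]=1+1=2

Answer: 2 3 1 1 1 1 2 3 3 2 1 2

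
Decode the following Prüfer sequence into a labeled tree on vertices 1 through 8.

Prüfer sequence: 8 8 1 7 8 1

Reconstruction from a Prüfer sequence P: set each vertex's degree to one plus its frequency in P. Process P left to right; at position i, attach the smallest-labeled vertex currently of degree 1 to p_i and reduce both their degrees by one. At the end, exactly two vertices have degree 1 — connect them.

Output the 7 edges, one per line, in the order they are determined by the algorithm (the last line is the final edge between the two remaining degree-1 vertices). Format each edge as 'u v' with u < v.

Initial degrees: {1:3, 2:1, 3:1, 4:1, 5:1, 6:1, 7:2, 8:4}
Step 1: smallest deg-1 vertex = 2, p_1 = 8. Add edge {2,8}. Now deg[2]=0, deg[8]=3.
Step 2: smallest deg-1 vertex = 3, p_2 = 8. Add edge {3,8}. Now deg[3]=0, deg[8]=2.
Step 3: smallest deg-1 vertex = 4, p_3 = 1. Add edge {1,4}. Now deg[4]=0, deg[1]=2.
Step 4: smallest deg-1 vertex = 5, p_4 = 7. Add edge {5,7}. Now deg[5]=0, deg[7]=1.
Step 5: smallest deg-1 vertex = 6, p_5 = 8. Add edge {6,8}. Now deg[6]=0, deg[8]=1.
Step 6: smallest deg-1 vertex = 7, p_6 = 1. Add edge {1,7}. Now deg[7]=0, deg[1]=1.
Final: two remaining deg-1 vertices are 1, 8. Add edge {1,8}.

Answer: 2 8
3 8
1 4
5 7
6 8
1 7
1 8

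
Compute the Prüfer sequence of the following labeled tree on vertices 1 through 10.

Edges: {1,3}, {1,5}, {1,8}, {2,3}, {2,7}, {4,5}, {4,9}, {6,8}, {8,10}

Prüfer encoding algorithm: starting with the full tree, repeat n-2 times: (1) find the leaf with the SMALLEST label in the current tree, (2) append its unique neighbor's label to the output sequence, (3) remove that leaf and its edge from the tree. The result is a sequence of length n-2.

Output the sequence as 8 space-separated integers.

Answer: 8 2 3 1 4 5 1 8

Derivation:
Step 1: leaves = {6,7,9,10}. Remove smallest leaf 6, emit neighbor 8.
Step 2: leaves = {7,9,10}. Remove smallest leaf 7, emit neighbor 2.
Step 3: leaves = {2,9,10}. Remove smallest leaf 2, emit neighbor 3.
Step 4: leaves = {3,9,10}. Remove smallest leaf 3, emit neighbor 1.
Step 5: leaves = {9,10}. Remove smallest leaf 9, emit neighbor 4.
Step 6: leaves = {4,10}. Remove smallest leaf 4, emit neighbor 5.
Step 7: leaves = {5,10}. Remove smallest leaf 5, emit neighbor 1.
Step 8: leaves = {1,10}. Remove smallest leaf 1, emit neighbor 8.
Done: 2 vertices remain (8, 10). Sequence = [8 2 3 1 4 5 1 8]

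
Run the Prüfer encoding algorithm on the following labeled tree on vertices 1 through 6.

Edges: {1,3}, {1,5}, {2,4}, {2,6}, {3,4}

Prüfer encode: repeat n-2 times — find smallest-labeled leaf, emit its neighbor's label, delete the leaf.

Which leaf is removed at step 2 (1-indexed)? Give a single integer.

Step 1: current leaves = {5,6}. Remove leaf 5 (neighbor: 1).
Step 2: current leaves = {1,6}. Remove leaf 1 (neighbor: 3).

Answer: 1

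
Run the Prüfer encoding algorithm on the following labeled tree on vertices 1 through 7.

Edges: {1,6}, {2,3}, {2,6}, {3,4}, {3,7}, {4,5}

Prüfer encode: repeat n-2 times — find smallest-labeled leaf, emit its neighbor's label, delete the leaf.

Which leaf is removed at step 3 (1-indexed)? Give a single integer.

Step 1: current leaves = {1,5,7}. Remove leaf 1 (neighbor: 6).
Step 2: current leaves = {5,6,7}. Remove leaf 5 (neighbor: 4).
Step 3: current leaves = {4,6,7}. Remove leaf 4 (neighbor: 3).

Answer: 4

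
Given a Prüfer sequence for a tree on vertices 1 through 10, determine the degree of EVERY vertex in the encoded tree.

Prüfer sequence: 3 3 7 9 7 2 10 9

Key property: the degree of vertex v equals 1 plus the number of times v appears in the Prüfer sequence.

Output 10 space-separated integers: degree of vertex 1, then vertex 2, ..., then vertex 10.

p_1 = 3: count[3] becomes 1
p_2 = 3: count[3] becomes 2
p_3 = 7: count[7] becomes 1
p_4 = 9: count[9] becomes 1
p_5 = 7: count[7] becomes 2
p_6 = 2: count[2] becomes 1
p_7 = 10: count[10] becomes 1
p_8 = 9: count[9] becomes 2
Degrees (1 + count): deg[1]=1+0=1, deg[2]=1+1=2, deg[3]=1+2=3, deg[4]=1+0=1, deg[5]=1+0=1, deg[6]=1+0=1, deg[7]=1+2=3, deg[8]=1+0=1, deg[9]=1+2=3, deg[10]=1+1=2

Answer: 1 2 3 1 1 1 3 1 3 2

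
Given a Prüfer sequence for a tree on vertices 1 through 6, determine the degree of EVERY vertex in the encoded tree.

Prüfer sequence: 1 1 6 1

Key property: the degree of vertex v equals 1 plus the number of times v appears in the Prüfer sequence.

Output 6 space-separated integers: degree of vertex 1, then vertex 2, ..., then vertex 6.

Answer: 4 1 1 1 1 2

Derivation:
p_1 = 1: count[1] becomes 1
p_2 = 1: count[1] becomes 2
p_3 = 6: count[6] becomes 1
p_4 = 1: count[1] becomes 3
Degrees (1 + count): deg[1]=1+3=4, deg[2]=1+0=1, deg[3]=1+0=1, deg[4]=1+0=1, deg[5]=1+0=1, deg[6]=1+1=2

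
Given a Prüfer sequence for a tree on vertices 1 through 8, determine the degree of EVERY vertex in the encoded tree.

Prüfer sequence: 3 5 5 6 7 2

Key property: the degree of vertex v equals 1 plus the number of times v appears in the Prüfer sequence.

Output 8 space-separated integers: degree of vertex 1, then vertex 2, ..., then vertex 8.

Answer: 1 2 2 1 3 2 2 1

Derivation:
p_1 = 3: count[3] becomes 1
p_2 = 5: count[5] becomes 1
p_3 = 5: count[5] becomes 2
p_4 = 6: count[6] becomes 1
p_5 = 7: count[7] becomes 1
p_6 = 2: count[2] becomes 1
Degrees (1 + count): deg[1]=1+0=1, deg[2]=1+1=2, deg[3]=1+1=2, deg[4]=1+0=1, deg[5]=1+2=3, deg[6]=1+1=2, deg[7]=1+1=2, deg[8]=1+0=1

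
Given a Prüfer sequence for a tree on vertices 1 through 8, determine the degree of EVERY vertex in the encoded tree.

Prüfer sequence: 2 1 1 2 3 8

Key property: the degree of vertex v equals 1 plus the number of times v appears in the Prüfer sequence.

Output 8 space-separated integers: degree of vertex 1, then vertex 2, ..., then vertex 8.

Answer: 3 3 2 1 1 1 1 2

Derivation:
p_1 = 2: count[2] becomes 1
p_2 = 1: count[1] becomes 1
p_3 = 1: count[1] becomes 2
p_4 = 2: count[2] becomes 2
p_5 = 3: count[3] becomes 1
p_6 = 8: count[8] becomes 1
Degrees (1 + count): deg[1]=1+2=3, deg[2]=1+2=3, deg[3]=1+1=2, deg[4]=1+0=1, deg[5]=1+0=1, deg[6]=1+0=1, deg[7]=1+0=1, deg[8]=1+1=2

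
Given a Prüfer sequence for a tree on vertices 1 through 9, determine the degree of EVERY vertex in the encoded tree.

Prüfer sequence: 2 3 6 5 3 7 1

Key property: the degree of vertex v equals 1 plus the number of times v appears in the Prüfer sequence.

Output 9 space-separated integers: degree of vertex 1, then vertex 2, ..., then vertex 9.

p_1 = 2: count[2] becomes 1
p_2 = 3: count[3] becomes 1
p_3 = 6: count[6] becomes 1
p_4 = 5: count[5] becomes 1
p_5 = 3: count[3] becomes 2
p_6 = 7: count[7] becomes 1
p_7 = 1: count[1] becomes 1
Degrees (1 + count): deg[1]=1+1=2, deg[2]=1+1=2, deg[3]=1+2=3, deg[4]=1+0=1, deg[5]=1+1=2, deg[6]=1+1=2, deg[7]=1+1=2, deg[8]=1+0=1, deg[9]=1+0=1

Answer: 2 2 3 1 2 2 2 1 1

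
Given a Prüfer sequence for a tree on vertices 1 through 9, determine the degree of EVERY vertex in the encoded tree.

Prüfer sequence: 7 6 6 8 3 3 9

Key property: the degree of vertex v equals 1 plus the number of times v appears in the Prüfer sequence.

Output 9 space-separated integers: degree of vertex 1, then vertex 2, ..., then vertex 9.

p_1 = 7: count[7] becomes 1
p_2 = 6: count[6] becomes 1
p_3 = 6: count[6] becomes 2
p_4 = 8: count[8] becomes 1
p_5 = 3: count[3] becomes 1
p_6 = 3: count[3] becomes 2
p_7 = 9: count[9] becomes 1
Degrees (1 + count): deg[1]=1+0=1, deg[2]=1+0=1, deg[3]=1+2=3, deg[4]=1+0=1, deg[5]=1+0=1, deg[6]=1+2=3, deg[7]=1+1=2, deg[8]=1+1=2, deg[9]=1+1=2

Answer: 1 1 3 1 1 3 2 2 2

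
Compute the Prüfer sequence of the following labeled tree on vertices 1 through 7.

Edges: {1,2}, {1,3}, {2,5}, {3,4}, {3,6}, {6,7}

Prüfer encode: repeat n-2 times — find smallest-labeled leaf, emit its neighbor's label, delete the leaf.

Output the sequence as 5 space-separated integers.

Answer: 3 2 1 3 6

Derivation:
Step 1: leaves = {4,5,7}. Remove smallest leaf 4, emit neighbor 3.
Step 2: leaves = {5,7}. Remove smallest leaf 5, emit neighbor 2.
Step 3: leaves = {2,7}. Remove smallest leaf 2, emit neighbor 1.
Step 4: leaves = {1,7}. Remove smallest leaf 1, emit neighbor 3.
Step 5: leaves = {3,7}. Remove smallest leaf 3, emit neighbor 6.
Done: 2 vertices remain (6, 7). Sequence = [3 2 1 3 6]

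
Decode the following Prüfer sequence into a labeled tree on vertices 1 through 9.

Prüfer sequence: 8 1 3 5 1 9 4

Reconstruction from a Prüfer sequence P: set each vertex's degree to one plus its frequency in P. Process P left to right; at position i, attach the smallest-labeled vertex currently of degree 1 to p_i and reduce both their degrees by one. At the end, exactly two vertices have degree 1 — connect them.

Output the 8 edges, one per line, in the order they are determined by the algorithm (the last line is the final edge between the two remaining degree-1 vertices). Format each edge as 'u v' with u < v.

Initial degrees: {1:3, 2:1, 3:2, 4:2, 5:2, 6:1, 7:1, 8:2, 9:2}
Step 1: smallest deg-1 vertex = 2, p_1 = 8. Add edge {2,8}. Now deg[2]=0, deg[8]=1.
Step 2: smallest deg-1 vertex = 6, p_2 = 1. Add edge {1,6}. Now deg[6]=0, deg[1]=2.
Step 3: smallest deg-1 vertex = 7, p_3 = 3. Add edge {3,7}. Now deg[7]=0, deg[3]=1.
Step 4: smallest deg-1 vertex = 3, p_4 = 5. Add edge {3,5}. Now deg[3]=0, deg[5]=1.
Step 5: smallest deg-1 vertex = 5, p_5 = 1. Add edge {1,5}. Now deg[5]=0, deg[1]=1.
Step 6: smallest deg-1 vertex = 1, p_6 = 9. Add edge {1,9}. Now deg[1]=0, deg[9]=1.
Step 7: smallest deg-1 vertex = 8, p_7 = 4. Add edge {4,8}. Now deg[8]=0, deg[4]=1.
Final: two remaining deg-1 vertices are 4, 9. Add edge {4,9}.

Answer: 2 8
1 6
3 7
3 5
1 5
1 9
4 8
4 9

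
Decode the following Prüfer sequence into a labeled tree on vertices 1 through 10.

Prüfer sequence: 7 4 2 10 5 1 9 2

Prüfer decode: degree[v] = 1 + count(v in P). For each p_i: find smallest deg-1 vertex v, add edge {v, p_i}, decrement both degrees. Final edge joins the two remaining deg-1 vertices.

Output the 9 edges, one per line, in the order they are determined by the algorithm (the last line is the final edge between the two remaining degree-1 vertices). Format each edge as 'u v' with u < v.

Initial degrees: {1:2, 2:3, 3:1, 4:2, 5:2, 6:1, 7:2, 8:1, 9:2, 10:2}
Step 1: smallest deg-1 vertex = 3, p_1 = 7. Add edge {3,7}. Now deg[3]=0, deg[7]=1.
Step 2: smallest deg-1 vertex = 6, p_2 = 4. Add edge {4,6}. Now deg[6]=0, deg[4]=1.
Step 3: smallest deg-1 vertex = 4, p_3 = 2. Add edge {2,4}. Now deg[4]=0, deg[2]=2.
Step 4: smallest deg-1 vertex = 7, p_4 = 10. Add edge {7,10}. Now deg[7]=0, deg[10]=1.
Step 5: smallest deg-1 vertex = 8, p_5 = 5. Add edge {5,8}. Now deg[8]=0, deg[5]=1.
Step 6: smallest deg-1 vertex = 5, p_6 = 1. Add edge {1,5}. Now deg[5]=0, deg[1]=1.
Step 7: smallest deg-1 vertex = 1, p_7 = 9. Add edge {1,9}. Now deg[1]=0, deg[9]=1.
Step 8: smallest deg-1 vertex = 9, p_8 = 2. Add edge {2,9}. Now deg[9]=0, deg[2]=1.
Final: two remaining deg-1 vertices are 2, 10. Add edge {2,10}.

Answer: 3 7
4 6
2 4
7 10
5 8
1 5
1 9
2 9
2 10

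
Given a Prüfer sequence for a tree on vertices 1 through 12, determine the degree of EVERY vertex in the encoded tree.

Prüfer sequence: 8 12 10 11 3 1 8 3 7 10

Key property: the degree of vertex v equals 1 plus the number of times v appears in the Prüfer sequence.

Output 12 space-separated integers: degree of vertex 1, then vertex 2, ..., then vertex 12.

Answer: 2 1 3 1 1 1 2 3 1 3 2 2

Derivation:
p_1 = 8: count[8] becomes 1
p_2 = 12: count[12] becomes 1
p_3 = 10: count[10] becomes 1
p_4 = 11: count[11] becomes 1
p_5 = 3: count[3] becomes 1
p_6 = 1: count[1] becomes 1
p_7 = 8: count[8] becomes 2
p_8 = 3: count[3] becomes 2
p_9 = 7: count[7] becomes 1
p_10 = 10: count[10] becomes 2
Degrees (1 + count): deg[1]=1+1=2, deg[2]=1+0=1, deg[3]=1+2=3, deg[4]=1+0=1, deg[5]=1+0=1, deg[6]=1+0=1, deg[7]=1+1=2, deg[8]=1+2=3, deg[9]=1+0=1, deg[10]=1+2=3, deg[11]=1+1=2, deg[12]=1+1=2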